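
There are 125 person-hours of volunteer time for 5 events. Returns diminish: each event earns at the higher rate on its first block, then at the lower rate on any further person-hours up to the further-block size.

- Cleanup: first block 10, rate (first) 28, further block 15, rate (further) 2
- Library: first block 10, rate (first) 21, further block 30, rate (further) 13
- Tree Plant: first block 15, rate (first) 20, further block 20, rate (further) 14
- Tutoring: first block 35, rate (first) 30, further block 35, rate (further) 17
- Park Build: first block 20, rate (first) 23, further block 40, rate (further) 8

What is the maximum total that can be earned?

Order all 10 blocks by rate: Tutoring/T1 30 > Cleanup/T1 28 > Park Build/T1 23 > Library/T1 21 > Tree Plant/T1 20 > Tutoring/T2 17 > Tree Plant/T2 14 > Library/T2 13 > Park Build/T2 8 > Cleanup/T2 2.
Tutoring T1 at 30: fill all 35 — 90 left.
Cleanup T1 at 28: fill all 10 — 80 left.
Fill Park Build T1 block (20 at 23) — 60 left.
Library/T1 (21): +10 — 50 left.
Tree Plant/T1 (20): +15 — 35 left.
Fill Tutoring T2 block (35 at 17) — 0 left.
Total = 30×35 + 28×10 + 23×20 + 21×10 + 20×15 + 17×35 = 2895.

2895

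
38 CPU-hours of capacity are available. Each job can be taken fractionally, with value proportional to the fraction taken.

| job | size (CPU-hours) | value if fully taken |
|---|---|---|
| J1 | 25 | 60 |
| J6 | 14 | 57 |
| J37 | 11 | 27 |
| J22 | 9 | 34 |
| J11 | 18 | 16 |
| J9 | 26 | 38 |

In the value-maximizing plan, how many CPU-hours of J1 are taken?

Sort by value density: J6 57/14≈4.07, J22 34/9≈3.78, J37 27/11≈2.45, J1 60/25≈2.4, J9 38/26≈1.46, J11 16/18≈0.889.
Take all of J6 (14 CPU-hours, value 57) — 24 CPU-hours left.
Take all of J22 (9 CPU-hours, value 34) — 15 CPU-hours left.
All 11 CPU-hours of J37 fit (value 27) — 4 remain.
Only 4 CPU-hours remain; take 4/25 of J1 for value 60×4/25 = 9.6.

4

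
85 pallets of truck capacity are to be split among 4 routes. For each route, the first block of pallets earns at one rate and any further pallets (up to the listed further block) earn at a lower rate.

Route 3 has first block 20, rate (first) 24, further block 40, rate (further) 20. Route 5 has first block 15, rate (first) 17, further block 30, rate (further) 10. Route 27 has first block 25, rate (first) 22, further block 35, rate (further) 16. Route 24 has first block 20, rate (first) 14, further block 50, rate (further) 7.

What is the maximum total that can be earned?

Order all 8 blocks by rate: Route 3/first 24 > Route 27/first 22 > Route 3/second 20 > Route 5/first 17 > Route 27/second 16 > Route 24/first 14 > Route 5/second 10 > Route 24/second 7.
Route 3 first at 24: fill all 20 — 65 left.
Route 27/first (22): +25 — 40 left.
Route 3/second (20): +40 — 0 left.
Total = 24×20 + 22×25 + 20×40 = 1830.

1830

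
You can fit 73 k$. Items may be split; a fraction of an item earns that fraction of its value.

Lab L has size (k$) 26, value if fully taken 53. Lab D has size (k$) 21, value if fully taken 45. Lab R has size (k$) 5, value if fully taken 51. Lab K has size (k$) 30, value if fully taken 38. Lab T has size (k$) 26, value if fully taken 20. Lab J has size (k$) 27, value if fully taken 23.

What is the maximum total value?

Sort by value density: Lab R 51/5≈10.2, Lab D 45/21≈2.14, Lab L 53/26≈2.04, Lab K 38/30≈1.27, Lab J 23/27≈0.852, Lab T 20/26≈0.769.
Take all of Lab R (5 k$, value 51) ; 68 k$ left.
Lab D: take in full, 21 k$ for value 45 ; 47 left.
All 26 k$ of Lab L fit (value 53) ; 21 remain.
Fill the last 21 k$ with part of Lab K: 21/30 of it earns 26.6.
Total value = 175.6.

175.6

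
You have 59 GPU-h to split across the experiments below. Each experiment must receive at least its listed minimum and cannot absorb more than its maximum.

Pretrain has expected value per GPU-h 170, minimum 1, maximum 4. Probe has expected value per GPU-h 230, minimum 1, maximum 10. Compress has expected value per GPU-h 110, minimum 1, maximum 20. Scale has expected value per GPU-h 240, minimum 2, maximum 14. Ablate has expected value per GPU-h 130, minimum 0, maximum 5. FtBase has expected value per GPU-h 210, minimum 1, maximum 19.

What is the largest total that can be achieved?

Meeting every minimum uses 1+1+1+2+0+1 = 6 GPU-h, leaving 53.
Rank by expected value per GPU-h: Scale 240 > Probe 230 > FtBase 210 > Pretrain 170 > Ablate 130 > Compress 110.
Give Scale 12 more to hit its cap of 14 — 41 left.
Give Probe 9 more to hit its cap of 10 — 32 left.
Give FtBase 18 more to hit its cap of 19 — 14 left.
Give Pretrain 3 more to hit its cap of 4 — 11 left.
Ablate: +5 to 5 (cap) — 6 left.
Compress has room for 19 more but only 6 remain, so it gets 7.
Total = 170×4 + 230×10 + 110×7 + 240×14 + 130×5 + 210×19 = 11750.

11750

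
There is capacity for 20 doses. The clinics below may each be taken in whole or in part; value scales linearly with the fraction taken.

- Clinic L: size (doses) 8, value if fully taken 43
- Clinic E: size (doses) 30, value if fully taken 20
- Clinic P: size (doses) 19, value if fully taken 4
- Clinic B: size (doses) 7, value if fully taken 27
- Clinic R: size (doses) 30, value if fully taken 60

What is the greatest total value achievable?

Best value per unit of size first: Clinic L 43/8≈5.38, Clinic B 27/7≈3.86, Clinic R 60/30≈2, Clinic E 20/30≈0.667, Clinic P 4/19≈0.211.
All 8 doses of Clinic L fit (value 43) ; 12 remain.
Take all of Clinic B (7 doses, value 27) ; 5 doses left.
Fill the last 5 doses with part of Clinic R: 5/30 of it earns 10.
Total value = 80.

80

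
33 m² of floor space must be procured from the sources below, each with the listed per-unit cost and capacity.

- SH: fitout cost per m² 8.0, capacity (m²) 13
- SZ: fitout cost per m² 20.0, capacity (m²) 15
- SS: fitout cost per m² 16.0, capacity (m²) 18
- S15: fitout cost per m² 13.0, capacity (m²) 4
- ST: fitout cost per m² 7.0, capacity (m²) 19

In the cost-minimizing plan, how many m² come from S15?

Use sources in increasing cost order.
ST at 7.0: take all 19 m² → 14 still needed.
SH at 8.0: take all 13 m² → 1 still needed.
S15 (13.0): take the remaining 1 → done.
SS, SZ: unused.

1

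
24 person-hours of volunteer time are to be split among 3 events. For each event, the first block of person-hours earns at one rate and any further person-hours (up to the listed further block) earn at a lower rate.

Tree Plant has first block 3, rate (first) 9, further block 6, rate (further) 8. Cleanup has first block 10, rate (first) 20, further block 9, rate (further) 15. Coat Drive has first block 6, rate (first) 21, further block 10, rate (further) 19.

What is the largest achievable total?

Rank every tier by rate: Coat Drive/T1 21 > Cleanup/T1 20 > Coat Drive/T2 19 > Cleanup/T2 15 > Tree Plant/T1 9 > Tree Plant/T2 8.
Fill Coat Drive T1 block (6 at 21) — 18 left.
Cleanup/T1 (20): +10 — 8 left.
Coat Drive T2 at 19: only 8 left, fill 8.
Total = 21×6 + 20×10 + 19×8 = 478.

478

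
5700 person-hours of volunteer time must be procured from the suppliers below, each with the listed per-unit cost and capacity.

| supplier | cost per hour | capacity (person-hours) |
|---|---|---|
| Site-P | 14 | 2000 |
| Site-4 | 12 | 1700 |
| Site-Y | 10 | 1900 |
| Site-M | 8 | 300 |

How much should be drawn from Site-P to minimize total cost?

Cheapest first:
Site-M (8): use full 300 — 5400 person-hours to go.
Site-Y at 10: take all 1900 person-hours — 3500 still needed.
Site-4 at 12: take all 1700 person-hours — 1800 still needed.
Take 1800 from Site-P at 14 to finish.

1800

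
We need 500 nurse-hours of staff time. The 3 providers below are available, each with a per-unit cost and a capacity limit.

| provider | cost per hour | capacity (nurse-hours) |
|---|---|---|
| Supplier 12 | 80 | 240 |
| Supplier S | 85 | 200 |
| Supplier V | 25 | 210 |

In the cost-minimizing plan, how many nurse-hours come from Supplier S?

Fill from the cheapest provider first.
Supplier V at 25: take all 210 nurse-hours ; 290 still needed.
Take 240 from Supplier 12 at 80 ; need 50 more.
Supplier S at 85: take 50 of its 200 ; requirement met.

50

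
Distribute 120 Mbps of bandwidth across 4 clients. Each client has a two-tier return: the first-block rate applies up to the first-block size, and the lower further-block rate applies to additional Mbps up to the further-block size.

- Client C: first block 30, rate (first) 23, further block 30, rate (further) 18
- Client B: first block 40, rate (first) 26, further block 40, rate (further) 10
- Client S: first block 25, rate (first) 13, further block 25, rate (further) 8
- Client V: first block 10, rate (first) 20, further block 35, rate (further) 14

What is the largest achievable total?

Rank every tier by rate: Client B/T1 26 > Client C/T1 23 > Client V/T1 20 > Client C/T2 18 > Client V/T2 14 > Client S/T1 13 > Client B/T2 10 > Client S/T2 8.
Client B T1 at 26: fill all 40 → 80 left.
Client C/T1 (23): +30 → 50 left.
Client V T1 at 20: fill all 10 → 40 left.
Client C T2 at 18: fill all 30 → 10 left.
Client V T2 at 14: only 10 left, fill 10.
Total = 26×40 + 23×30 + 20×10 + 18×30 + 14×10 = 2610.

2610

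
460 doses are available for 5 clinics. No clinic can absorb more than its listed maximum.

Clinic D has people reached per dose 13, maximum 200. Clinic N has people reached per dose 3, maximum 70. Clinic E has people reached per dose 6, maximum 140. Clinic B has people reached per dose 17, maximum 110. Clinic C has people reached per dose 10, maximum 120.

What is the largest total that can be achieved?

Order the clinics by people reached per dose: Clinic B 17 > Clinic D 13 > Clinic C 10 > Clinic E 6 > Clinic N 3.
Give Clinic B 110 to hit its cap of 110 — 350 left.
Give Clinic D 200 to hit its cap of 200 — 150 left.
Clinic C: +120 to 120 (cap) — 30 left.
Clinic E: +30 (room for 140) → 30. Pool exhausted.
Total = 13×200 + 6×30 + 17×110 + 10×120 = 5850.

5850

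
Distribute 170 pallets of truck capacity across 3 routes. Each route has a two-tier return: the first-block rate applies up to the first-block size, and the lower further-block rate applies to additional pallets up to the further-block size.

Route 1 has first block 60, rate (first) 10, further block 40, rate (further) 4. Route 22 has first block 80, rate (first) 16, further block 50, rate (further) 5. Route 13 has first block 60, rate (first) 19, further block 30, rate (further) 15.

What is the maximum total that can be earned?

Treat each block as its own option and order by rate: Route 13/tier1 19 > Route 22/tier1 16 > Route 13/tier2 15 > Route 1/tier1 10 > Route 22/tier2 5 > Route 1/tier2 4.
Fill Route 13 tier1 block (60 at 19) → 110 left.
Fill Route 22 tier1 block (80 at 16) → 30 left.
Route 13 tier2 at 15: fill all 30 → 0 left.
Total = 19×60 + 16×80 + 15×30 = 2870.

2870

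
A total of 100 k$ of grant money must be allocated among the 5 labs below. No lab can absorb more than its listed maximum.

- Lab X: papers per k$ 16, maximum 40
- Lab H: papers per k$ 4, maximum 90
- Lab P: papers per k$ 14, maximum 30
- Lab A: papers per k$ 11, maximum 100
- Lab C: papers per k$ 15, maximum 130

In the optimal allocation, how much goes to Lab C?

60

Order the labs by papers per k$: Lab X 16 > Lab C 15 > Lab P 14 > Lab A 11 > Lab H 4.
Lab X: +40 to 40 (cap) → 60 left.
Lab C has room for 130 but only 60 remain, so it gets 60.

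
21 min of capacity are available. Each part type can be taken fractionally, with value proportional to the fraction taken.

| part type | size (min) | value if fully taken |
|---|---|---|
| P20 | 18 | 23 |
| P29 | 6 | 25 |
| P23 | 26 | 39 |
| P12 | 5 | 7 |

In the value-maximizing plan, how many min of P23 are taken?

Sort by value density: P29 25/6≈4.17, P23 39/26≈1.5, P12 7/5≈1.4, P20 23/18≈1.28.
P29: take in full, 6 min for value 25 ; 15 left.
Fill the last 15 min with part of P23: 15/26 of it earns 22.5.

15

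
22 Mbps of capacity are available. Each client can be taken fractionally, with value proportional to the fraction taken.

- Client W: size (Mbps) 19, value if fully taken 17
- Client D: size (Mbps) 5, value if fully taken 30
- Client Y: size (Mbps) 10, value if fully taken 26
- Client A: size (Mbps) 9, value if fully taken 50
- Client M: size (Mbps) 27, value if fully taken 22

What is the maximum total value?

Best value per unit of size first: Client D 30/5≈6, Client A 50/9≈5.56, Client Y 26/10≈2.6, Client W 17/19≈0.895, Client M 22/27≈0.815.
Take all of Client D (5 Mbps, value 30) → 17 Mbps left.
All 9 Mbps of Client A fit (value 50) → 8 remain.
Fill the last 8 Mbps with part of Client Y: 8/10 of it earns 20.8.
Total value = 100.8.

100.8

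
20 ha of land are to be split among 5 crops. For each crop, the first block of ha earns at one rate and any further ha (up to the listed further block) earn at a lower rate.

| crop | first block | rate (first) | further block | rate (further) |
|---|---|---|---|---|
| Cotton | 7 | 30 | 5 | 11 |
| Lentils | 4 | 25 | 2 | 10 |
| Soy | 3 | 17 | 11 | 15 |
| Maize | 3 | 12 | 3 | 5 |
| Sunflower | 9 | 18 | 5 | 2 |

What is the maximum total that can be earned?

472

Order all 10 blocks by rate: Cotton/tier1 30 > Lentils/tier1 25 > Sunflower/tier1 18 > Soy/tier1 17 > Soy/tier2 15 > Maize/tier1 12 > Cotton/tier2 11 > Lentils/tier2 10 > Maize/tier2 5 > Sunflower/tier2 2.
Cotton/tier1 (30): +7 ; 13 left.
Fill Lentils tier1 block (4 at 25) ; 9 left.
Sunflower/tier1 (18): +9 ; 0 left.
Total = 30×7 + 25×4 + 18×9 = 472.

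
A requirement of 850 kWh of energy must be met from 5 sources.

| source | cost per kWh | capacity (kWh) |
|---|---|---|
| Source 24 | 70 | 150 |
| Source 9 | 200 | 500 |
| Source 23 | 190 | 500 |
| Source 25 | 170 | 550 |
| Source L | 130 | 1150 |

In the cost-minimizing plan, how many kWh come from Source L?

Use sources in increasing cost order.
Source 24 (70): use full 150 ; 700 kWh to go.
Source L (130): take the remaining 700 ; done.
Source 25, Source 23, Source 9: unused.

700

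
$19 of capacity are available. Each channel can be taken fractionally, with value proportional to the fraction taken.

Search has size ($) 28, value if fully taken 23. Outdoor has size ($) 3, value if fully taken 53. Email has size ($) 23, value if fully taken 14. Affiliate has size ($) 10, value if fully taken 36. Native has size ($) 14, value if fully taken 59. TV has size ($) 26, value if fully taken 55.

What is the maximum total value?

Sort by value density: Outdoor 53/3≈17.7, Native 59/14≈4.21, Affiliate 36/10≈3.6, TV 55/26≈2.12, Search 23/28≈0.821, Email 14/23≈0.609.
Outdoor: take in full, 3 $ for value 53 ; 16 left.
Native: take in full, 14 $ for value 59 ; 2 left.
Only 2 $ remain; take 2/10 of Affiliate for value 36×2/10 = 7.2.
Total value = 119.2.

119.2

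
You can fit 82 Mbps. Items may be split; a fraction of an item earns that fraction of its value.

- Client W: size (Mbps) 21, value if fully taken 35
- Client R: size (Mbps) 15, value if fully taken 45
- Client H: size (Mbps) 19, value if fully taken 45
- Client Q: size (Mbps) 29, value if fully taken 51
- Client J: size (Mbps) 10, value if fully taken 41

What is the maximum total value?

Rank by value-to-size ratio: Client J 41/10≈4.1, Client R 45/15≈3, Client H 45/19≈2.37, Client Q 51/29≈1.76, Client W 35/21≈1.67.
All 10 Mbps of Client J fit (value 41) → 72 remain.
All 15 Mbps of Client R fit (value 45) → 57 remain.
Client H: take in full, 19 Mbps for value 45 → 38 left.
All 29 Mbps of Client Q fit (value 51) → 9 remain.
9 Mbps left: a 9/21 share of Client W gives 35×9/21 = 15.
Total value = 197.

197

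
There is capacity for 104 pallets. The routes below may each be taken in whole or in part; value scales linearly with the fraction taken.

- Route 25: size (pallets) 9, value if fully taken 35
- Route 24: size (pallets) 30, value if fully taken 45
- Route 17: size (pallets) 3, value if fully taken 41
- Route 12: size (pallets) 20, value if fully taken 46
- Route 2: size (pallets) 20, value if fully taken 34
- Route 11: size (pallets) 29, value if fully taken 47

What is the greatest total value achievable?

Best value per unit of size first: Route 17 41/3≈13.7, Route 25 35/9≈3.89, Route 12 46/20≈2.3, Route 2 34/20≈1.7, Route 11 47/29≈1.62, Route 24 45/30≈1.5.
All 3 pallets of Route 17 fit (value 41) → 101 remain.
All 9 pallets of Route 25 fit (value 35) → 92 remain.
Take all of Route 12 (20 pallets, value 46) → 72 pallets left.
All 20 pallets of Route 2 fit (value 34) → 52 remain.
Take all of Route 11 (29 pallets, value 47) → 23 pallets left.
Fill the last 23 pallets with part of Route 24: 23/30 of it earns 34.5.
Total value = 237.5.

237.5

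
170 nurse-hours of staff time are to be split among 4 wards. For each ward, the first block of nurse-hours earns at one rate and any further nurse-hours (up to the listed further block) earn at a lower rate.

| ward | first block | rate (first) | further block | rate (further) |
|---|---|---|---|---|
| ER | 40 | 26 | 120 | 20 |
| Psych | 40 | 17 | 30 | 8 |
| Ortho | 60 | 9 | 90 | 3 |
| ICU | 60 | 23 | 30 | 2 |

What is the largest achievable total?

Order all 8 blocks by rate: ER/first 26 > ICU/first 23 > ER/second 20 > Psych/first 17 > Ortho/first 9 > Psych/second 8 > Ortho/second 3 > ICU/second 2.
ER/first (26): +40 → 130 left.
Fill ICU first block (60 at 23) → 70 left.
70 remain; put them into ER second at 20.
Total = 26×40 + 23×60 + 20×70 = 3820.

3820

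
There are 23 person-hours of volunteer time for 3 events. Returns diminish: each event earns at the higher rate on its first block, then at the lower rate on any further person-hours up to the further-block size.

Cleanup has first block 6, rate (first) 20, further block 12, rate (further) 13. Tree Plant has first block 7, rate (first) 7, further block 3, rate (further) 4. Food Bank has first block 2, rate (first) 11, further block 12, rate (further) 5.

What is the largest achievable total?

319

Rank every tier by rate: Cleanup/tier1 20 > Cleanup/tier2 13 > Food Bank/tier1 11 > Tree Plant/tier1 7 > Food Bank/tier2 5 > Tree Plant/tier2 4.
Fill Cleanup tier1 block (6 at 20) → 17 left.
Fill Cleanup tier2 block (12 at 13) → 5 left.
Food Bank/tier1 (11): +2 → 3 left.
3 remain; put them into Tree Plant tier1 at 7.
Total = 20×6 + 13×12 + 11×2 + 7×3 = 319.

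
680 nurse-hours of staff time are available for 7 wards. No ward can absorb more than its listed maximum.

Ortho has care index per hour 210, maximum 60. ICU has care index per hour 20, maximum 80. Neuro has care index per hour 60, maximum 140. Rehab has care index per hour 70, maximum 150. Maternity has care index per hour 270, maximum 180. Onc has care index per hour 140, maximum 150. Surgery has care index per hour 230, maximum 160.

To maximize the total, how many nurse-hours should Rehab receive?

Rank by care index per hour: Maternity 270 > Surgery 230 > Ortho 210 > Onc 140 > Rehab 70 > Neuro 60 > ICU 20.
Give Maternity 180 to hit its cap of 180 ; 500 left.
Give Surgery 160 to hit its cap of 160 ; 340 left.
Give Ortho 60 to hit its cap of 60 ; 280 left.
Give Onc 150 to hit its cap of 150 ; 130 left.
Only 130 left; Rehab takes them to reach 130.

130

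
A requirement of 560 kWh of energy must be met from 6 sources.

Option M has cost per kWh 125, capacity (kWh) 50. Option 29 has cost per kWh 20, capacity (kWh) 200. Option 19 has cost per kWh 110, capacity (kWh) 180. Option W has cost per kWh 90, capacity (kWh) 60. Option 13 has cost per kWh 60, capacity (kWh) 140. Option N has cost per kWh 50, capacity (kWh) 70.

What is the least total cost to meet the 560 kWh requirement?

31200

Use sources in increasing cost order.
Option 29 (20): use full 200 → 360 kWh to go.
Option N at 50: take all 70 kWh → 290 still needed.
Option 13 at 60: take all 140 kWh → 150 still needed.
Option W at 90: take all 60 kWh → 90 still needed.
Take 90 from Option 19 at 110 to finish.
Option M: unused.
Cost = 200×20 + 70×50 + 140×60 + 60×90 + 90×110 = 31200.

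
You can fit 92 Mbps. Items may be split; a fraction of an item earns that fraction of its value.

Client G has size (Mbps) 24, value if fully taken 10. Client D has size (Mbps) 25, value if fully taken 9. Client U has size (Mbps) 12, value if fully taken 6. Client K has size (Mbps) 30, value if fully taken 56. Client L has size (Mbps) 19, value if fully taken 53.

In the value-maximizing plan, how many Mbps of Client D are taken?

7

Best value per unit of size first: Client L 53/19≈2.79, Client K 56/30≈1.87, Client U 6/12≈0.5, Client G 10/24≈0.417, Client D 9/25≈0.36.
Take all of Client L (19 Mbps, value 53) → 73 Mbps left.
Client K: take in full, 30 Mbps for value 56 → 43 left.
All 12 Mbps of Client U fit (value 6) → 31 remain.
All 24 Mbps of Client G fit (value 10) → 7 remain.
7 Mbps left: a 7/25 share of Client D gives 9×7/25 = 2.52.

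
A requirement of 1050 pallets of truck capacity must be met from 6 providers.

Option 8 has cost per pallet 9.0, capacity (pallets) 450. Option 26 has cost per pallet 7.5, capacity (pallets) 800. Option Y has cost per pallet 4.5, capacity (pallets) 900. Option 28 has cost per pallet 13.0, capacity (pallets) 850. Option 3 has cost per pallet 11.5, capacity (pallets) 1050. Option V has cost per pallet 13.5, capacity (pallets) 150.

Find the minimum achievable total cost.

5175

Use providers in increasing cost order.
Option Y at 4.5: take all 900 pallets → 150 still needed.
Option 26 (7.5): take the remaining 150 → done.
Option 8, Option 3, Option 28, Option V: unused.
Cost = 900×4.5 + 150×7.5 = 5175.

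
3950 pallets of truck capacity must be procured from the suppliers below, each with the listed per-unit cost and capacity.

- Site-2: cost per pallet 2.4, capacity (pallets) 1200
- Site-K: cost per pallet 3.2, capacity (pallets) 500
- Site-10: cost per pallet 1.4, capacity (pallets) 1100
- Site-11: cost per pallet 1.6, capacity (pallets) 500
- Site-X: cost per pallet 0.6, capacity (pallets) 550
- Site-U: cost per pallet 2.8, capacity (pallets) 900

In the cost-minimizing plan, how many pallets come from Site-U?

600

Use suppliers in increasing cost order.
Site-X (0.6): use full 550 ; 3400 pallets to go.
Take 1100 from Site-10 at 1.4 ; need 2300 more.
Site-11 (1.6): use full 500 ; 1800 pallets to go.
Site-2 (2.4): use full 1200 ; 600 pallets to go.
Site-U (2.8): take the remaining 600 ; done.
Site-K: unused.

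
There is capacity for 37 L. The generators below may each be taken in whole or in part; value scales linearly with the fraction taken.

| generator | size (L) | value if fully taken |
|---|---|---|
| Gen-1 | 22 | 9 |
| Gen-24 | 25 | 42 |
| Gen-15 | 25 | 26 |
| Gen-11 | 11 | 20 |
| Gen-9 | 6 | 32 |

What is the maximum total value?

85.6

Rank by value-to-size ratio: Gen-9 32/6≈5.33, Gen-11 20/11≈1.82, Gen-24 42/25≈1.68, Gen-15 26/25≈1.04, Gen-1 9/22≈0.409.
All 6 L of Gen-9 fit (value 32) → 31 remain.
Take all of Gen-11 (11 L, value 20) → 20 L left.
20 L left: a 20/25 share of Gen-24 gives 42×20/25 = 33.6.
Total value = 85.6.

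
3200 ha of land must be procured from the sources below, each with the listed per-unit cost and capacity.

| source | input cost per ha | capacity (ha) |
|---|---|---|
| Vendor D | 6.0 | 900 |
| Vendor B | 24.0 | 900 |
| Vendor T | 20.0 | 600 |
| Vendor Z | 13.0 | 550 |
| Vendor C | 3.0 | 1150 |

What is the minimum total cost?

Fill from the cheapest source first.
Take 1150 from Vendor C at 3.0 — need 2050 more.
Take 900 from Vendor D at 6.0 — need 1150 more.
Vendor Z at 13.0: take all 550 ha — 600 still needed.
Vendor T (20.0): use full 600 — 0 ha to go.
Vendor B: unused.
Cost = 1150×3.0 + 900×6.0 + 550×13.0 + 600×20.0 = 28000.

28000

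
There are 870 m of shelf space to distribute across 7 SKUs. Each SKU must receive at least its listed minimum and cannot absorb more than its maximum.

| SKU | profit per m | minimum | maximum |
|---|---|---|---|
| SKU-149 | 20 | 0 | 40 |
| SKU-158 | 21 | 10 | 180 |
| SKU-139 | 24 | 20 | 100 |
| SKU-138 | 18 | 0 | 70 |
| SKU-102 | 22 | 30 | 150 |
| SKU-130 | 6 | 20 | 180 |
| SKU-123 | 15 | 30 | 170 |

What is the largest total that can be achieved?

Meeting every minimum uses 0+10+20+0+30+20+30 = 110 m, leaving 760.
Rank by profit per m: SKU-139 24 > SKU-102 22 > SKU-158 21 > SKU-149 20 > SKU-138 18 > SKU-123 15 > SKU-130 6.
SKU-139 takes 80 more to reach its cap of 100 ; 680 left.
SKU-102: +120 to 150 (cap) ; 560 left.
SKU-158: +170 to 180 (cap) ; 390 left.
SKU-149 takes 40 more to reach its cap of 40 ; 350 left.
SKU-138: +70 to 70 (cap) ; 280 left.
SKU-123 takes 140 more to reach its cap of 170 ; 140 left.
Only 140 left; SKU-130 takes them to reach 160.
Total = 20×40 + 21×180 + 24×100 + 18×70 + 22×150 + 6×160 + 15×170 = 15050.

15050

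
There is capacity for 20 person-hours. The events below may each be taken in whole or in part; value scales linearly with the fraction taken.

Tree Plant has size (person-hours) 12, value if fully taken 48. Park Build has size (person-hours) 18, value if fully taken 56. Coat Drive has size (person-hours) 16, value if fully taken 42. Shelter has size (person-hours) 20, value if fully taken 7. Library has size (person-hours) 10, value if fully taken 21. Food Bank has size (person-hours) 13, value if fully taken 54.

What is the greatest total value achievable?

Rank by value-to-size ratio: Food Bank 54/13≈4.15, Tree Plant 48/12≈4, Park Build 56/18≈3.11, Coat Drive 42/16≈2.62, Library 21/10≈2.1, Shelter 7/20≈0.35.
All 13 person-hours of Food Bank fit (value 54) ; 7 remain.
Only 7 person-hours remain; take 7/12 of Tree Plant for value 48×7/12 = 28.
Total value = 82.

82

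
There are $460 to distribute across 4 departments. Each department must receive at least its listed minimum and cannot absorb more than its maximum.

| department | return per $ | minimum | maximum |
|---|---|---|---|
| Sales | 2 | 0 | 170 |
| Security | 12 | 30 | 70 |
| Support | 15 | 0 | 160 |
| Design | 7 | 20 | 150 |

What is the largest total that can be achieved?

Meeting every minimum uses 0+30+0+20 = 50 $, leaving 410.
Highest return per $ first: Support 15 > Security 12 > Design 7 > Sales 2.
Support: +160 to 160 (cap) — 250 left.
Give Security 40 more to hit its cap of 70 — 210 left.
Design: +130 to 150 (cap) — 80 left.
Sales has room for 170 more but only 80 remain, so it gets 80.
Total = 2×80 + 12×70 + 15×160 + 7×150 = 4450.

4450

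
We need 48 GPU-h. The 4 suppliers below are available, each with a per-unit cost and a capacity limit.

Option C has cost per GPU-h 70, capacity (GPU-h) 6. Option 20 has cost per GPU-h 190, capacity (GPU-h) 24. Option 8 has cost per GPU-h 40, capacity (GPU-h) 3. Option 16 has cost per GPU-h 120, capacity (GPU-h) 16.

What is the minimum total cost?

6830

Use suppliers in increasing cost order.
Option 8 (40): use full 3 ; 45 GPU-h to go.
Option C (70): use full 6 ; 39 GPU-h to go.
Take 16 from Option 16 at 120 ; need 23 more.
Take 23 from Option 20 at 190 to finish.
Cost = 3×40 + 6×70 + 16×120 + 23×190 = 6830.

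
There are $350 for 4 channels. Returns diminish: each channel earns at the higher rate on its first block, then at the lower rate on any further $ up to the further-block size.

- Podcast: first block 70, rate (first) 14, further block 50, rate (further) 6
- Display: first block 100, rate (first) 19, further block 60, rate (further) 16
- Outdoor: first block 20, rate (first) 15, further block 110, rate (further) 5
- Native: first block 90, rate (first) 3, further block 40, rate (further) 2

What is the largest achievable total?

Order all 8 blocks by rate: Display/first 19 > Display/second 16 > Outdoor/first 15 > Podcast/first 14 > Podcast/second 6 > Outdoor/second 5 > Native/first 3 > Native/second 2.
Display/first (19): +100 — 250 left.
Display second at 16: fill all 60 — 190 left.
Outdoor/first (15): +20 — 170 left.
Fill Podcast first block (70 at 14) — 100 left.
Podcast/second (6): +50 — 50 left.
Outdoor/second: +50 of 110 at 5; pool empty.
Total = 19×100 + 16×60 + 15×20 + 14×70 + 6×50 + 5×50 = 4690.

4690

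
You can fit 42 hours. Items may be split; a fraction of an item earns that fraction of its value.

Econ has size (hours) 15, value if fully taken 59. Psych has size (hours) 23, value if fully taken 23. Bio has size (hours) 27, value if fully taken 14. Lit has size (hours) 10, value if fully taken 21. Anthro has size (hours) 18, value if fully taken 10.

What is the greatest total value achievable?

Best value per unit of size first: Econ 59/15≈3.93, Lit 21/10≈2.1, Psych 23/23≈1, Anthro 10/18≈0.556, Bio 14/27≈0.519.
Take all of Econ (15 hours, value 59) → 27 hours left.
Lit: take in full, 10 hours for value 21 → 17 left.
Fill the last 17 hours with part of Psych: 17/23 of it earns 17.
Total value = 97.

97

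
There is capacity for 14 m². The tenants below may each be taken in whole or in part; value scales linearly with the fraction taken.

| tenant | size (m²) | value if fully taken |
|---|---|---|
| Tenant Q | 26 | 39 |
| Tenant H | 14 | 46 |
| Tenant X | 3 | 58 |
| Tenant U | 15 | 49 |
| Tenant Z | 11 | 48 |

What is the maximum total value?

106

Best value per unit of size first: Tenant X 58/3≈19.3, Tenant Z 48/11≈4.36, Tenant H 46/14≈3.29, Tenant U 49/15≈3.27, Tenant Q 39/26≈1.5.
Take all of Tenant X (3 m², value 58) ; 11 m² left.
Tenant Z: take in full, 11 m² for value 48 ; 0 left.
Total value = 106.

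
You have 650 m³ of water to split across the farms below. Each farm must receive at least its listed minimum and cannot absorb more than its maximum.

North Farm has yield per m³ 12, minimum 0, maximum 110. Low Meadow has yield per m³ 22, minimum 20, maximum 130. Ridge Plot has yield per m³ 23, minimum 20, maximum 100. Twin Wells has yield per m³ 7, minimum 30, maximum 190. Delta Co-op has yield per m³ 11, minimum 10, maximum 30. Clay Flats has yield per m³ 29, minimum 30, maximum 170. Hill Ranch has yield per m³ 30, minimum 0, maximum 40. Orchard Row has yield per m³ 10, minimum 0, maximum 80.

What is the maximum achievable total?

Meeting every minimum uses 0+20+20+30+10+30+0+0 = 110 m³, leaving 540.
Highest yield per m³ first: Hill Ranch 30 > Clay Flats 29 > Ridge Plot 23 > Low Meadow 22 > North Farm 12 > Delta Co-op 11 > Orchard Row 10 > Twin Wells 7.
Hill Ranch takes 40 more to reach its cap of 40 ; 500 left.
Clay Flats: +140 to 170 (cap) ; 360 left.
Ridge Plot: +80 to 100 (cap) ; 280 left.
Low Meadow: +110 to 130 (cap) ; 170 left.
North Farm takes 110 more to reach its cap of 110 ; 60 left.
Delta Co-op takes 20 more to reach its cap of 30 ; 40 left.
Orchard Row has room for 80 more but only 40 remain, so it gets 40.
Total = 12×110 + 22×130 + 23×100 + 7×30 + 11×30 + 29×170 + 30×40 + 10×40 = 13550.

13550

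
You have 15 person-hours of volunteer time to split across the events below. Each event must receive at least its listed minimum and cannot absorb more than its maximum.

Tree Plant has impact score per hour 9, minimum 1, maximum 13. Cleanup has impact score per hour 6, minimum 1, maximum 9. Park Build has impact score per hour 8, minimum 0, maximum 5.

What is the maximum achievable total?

131

Meeting every minimum uses 1+1+0 = 2 person-hours, leaving 13.
Order the events by impact score per hour: Tree Plant 9 > Park Build 8 > Cleanup 6.
Give Tree Plant 12 more to hit its cap of 13 ; 1 left.
Park Build: +1 (room for 5) → 1. Pool exhausted.
Total = 9×13 + 6×1 + 8×1 = 131.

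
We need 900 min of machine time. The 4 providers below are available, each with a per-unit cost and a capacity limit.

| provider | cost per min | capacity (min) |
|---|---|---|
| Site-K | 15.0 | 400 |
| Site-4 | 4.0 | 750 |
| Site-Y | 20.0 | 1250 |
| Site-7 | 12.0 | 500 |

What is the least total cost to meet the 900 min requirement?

Use providers in increasing cost order.
Site-4 at 4.0: take all 750 min — 150 still needed.
Site-7 at 12.0: take 150 of its 500 — requirement met.
Site-K, Site-Y: unused.
Cost = 750×4.0 + 150×12.0 = 4800.

4800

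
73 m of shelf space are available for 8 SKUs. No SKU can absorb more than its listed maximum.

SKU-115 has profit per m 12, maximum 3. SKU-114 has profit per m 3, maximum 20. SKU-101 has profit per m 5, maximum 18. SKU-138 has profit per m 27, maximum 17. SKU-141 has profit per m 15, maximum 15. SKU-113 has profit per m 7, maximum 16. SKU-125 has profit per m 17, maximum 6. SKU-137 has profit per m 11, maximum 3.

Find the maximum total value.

1032

Rank by profit per m: SKU-138 27 > SKU-125 17 > SKU-141 15 > SKU-115 12 > SKU-137 11 > SKU-113 7 > SKU-101 5 > SKU-114 3.
SKU-138 takes 17 to reach its cap of 17 → 56 left.
Give SKU-125 6 to hit its cap of 6 → 50 left.
SKU-141: +15 to 15 (cap) → 35 left.
SKU-115 takes 3 to reach its cap of 3 → 32 left.
Give SKU-137 3 to hit its cap of 3 → 29 left.
SKU-113: +16 to 16 (cap) → 13 left.
Only 13 left; SKU-101 takes them to reach 13.
Total = 12×3 + 5×13 + 27×17 + 15×15 + 7×16 + 17×6 + 11×3 = 1032.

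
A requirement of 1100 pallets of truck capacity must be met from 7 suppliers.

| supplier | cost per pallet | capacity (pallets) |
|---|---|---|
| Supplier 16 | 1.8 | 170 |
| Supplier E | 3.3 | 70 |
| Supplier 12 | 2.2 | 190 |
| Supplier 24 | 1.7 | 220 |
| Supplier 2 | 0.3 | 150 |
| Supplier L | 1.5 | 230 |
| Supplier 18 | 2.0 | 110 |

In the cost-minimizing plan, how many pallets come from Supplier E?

Fill from the cheapest supplier first.
Take 150 from Supplier 2 at 0.3 → need 950 more.
Supplier L at 1.5: take all 230 pallets → 720 still needed.
Take 220 from Supplier 24 at 1.7 → need 500 more.
Supplier 16 at 1.8: take all 170 pallets → 330 still needed.
Take 110 from Supplier 18 at 2.0 → need 220 more.
Supplier 12 (2.2): use full 190 → 30 pallets to go.
Supplier E at 3.3: take 30 of its 70 → requirement met.

30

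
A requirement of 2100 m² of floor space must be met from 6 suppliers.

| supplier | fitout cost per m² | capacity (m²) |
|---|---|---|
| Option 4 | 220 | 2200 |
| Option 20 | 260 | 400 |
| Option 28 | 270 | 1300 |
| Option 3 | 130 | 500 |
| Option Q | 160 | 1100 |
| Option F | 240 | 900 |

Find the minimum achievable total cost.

351000

Fill from the cheapest supplier first.
Option 3 at 130: take all 500 m² → 1600 still needed.
Take 1100 from Option Q at 160 → need 500 more.
Option 4 (220): take the remaining 500 → done.
Option F, Option 20, Option 28: unused.
Cost = 500×130 + 1100×160 + 500×220 = 351000.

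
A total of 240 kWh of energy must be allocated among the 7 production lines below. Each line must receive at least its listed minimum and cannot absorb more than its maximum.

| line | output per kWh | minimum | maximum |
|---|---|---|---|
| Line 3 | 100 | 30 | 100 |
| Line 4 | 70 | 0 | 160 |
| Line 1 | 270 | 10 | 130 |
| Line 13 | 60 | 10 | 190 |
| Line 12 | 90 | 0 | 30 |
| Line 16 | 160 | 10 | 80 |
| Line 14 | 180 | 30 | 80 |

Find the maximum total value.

Meeting every minimum uses 30+0+10+10+0+10+30 = 90 kWh, leaving 150.
Order the production lines by output per kWh: Line 1 270 > Line 14 180 > Line 16 160 > Line 3 100 > Line 12 90 > Line 4 70 > Line 13 60.
Line 1: +120 to 130 (cap) — 30 left.
Only 30 left; Line 14 takes them to reach 60.
Total = 100×30 + 270×130 + 60×10 + 160×10 + 180×60 = 51100.

51100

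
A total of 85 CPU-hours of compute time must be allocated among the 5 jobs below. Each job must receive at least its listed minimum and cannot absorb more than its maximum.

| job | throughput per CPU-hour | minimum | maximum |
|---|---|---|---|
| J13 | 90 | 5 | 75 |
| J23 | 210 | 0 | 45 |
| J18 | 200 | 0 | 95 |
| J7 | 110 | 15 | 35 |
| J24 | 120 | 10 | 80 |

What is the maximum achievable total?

Meeting every minimum uses 5+0+0+15+10 = 30 CPU-hours, leaving 55.
Order the jobs by throughput per CPU-hour: J23 210 > J18 200 > J24 120 > J7 110 > J13 90.
Give J23 45 more to hit its cap of 45 — 10 left.
J18: +10 (room for 95) → 10. Pool exhausted.
Total = 90×5 + 210×45 + 200×10 + 110×15 + 120×10 = 14750.

14750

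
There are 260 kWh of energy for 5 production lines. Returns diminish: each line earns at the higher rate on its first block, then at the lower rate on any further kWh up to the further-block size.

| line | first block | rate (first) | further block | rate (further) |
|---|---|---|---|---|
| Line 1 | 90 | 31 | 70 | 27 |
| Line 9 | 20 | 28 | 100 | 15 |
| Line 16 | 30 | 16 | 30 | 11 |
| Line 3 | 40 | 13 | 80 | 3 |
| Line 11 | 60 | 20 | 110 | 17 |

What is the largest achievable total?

6780

Treat each block as its own option and order by rate: Line 1/T1 31 > Line 9/T1 28 > Line 1/T2 27 > Line 11/T1 20 > Line 11/T2 17 > Line 16/T1 16 > Line 9/T2 15 > Line 3/T1 13 > Line 16/T2 11 > Line 3/T2 3.
Line 1/T1 (31): +90 ; 170 left.
Line 9/T1 (28): +20 ; 150 left.
Line 1 T2 at 27: fill all 70 ; 80 left.
Fill Line 11 T1 block (60 at 20) ; 20 left.
Line 11/T2: +20 of 110 at 17; pool empty.
Total = 31×90 + 28×20 + 27×70 + 20×60 + 17×20 = 6780.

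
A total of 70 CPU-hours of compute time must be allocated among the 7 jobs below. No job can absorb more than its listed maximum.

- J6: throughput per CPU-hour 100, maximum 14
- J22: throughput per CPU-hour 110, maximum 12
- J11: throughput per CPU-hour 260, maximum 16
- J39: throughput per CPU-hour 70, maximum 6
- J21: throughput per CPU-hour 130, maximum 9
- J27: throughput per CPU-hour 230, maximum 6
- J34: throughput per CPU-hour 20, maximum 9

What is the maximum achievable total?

Order the jobs by throughput per CPU-hour: J11 260 > J27 230 > J21 130 > J22 110 > J6 100 > J39 70 > J34 20.
J11 takes 16 to reach its cap of 16 ; 54 left.
J27 takes 6 to reach its cap of 6 ; 48 left.
J21: +9 to 9 (cap) ; 39 left.
J22: +12 to 12 (cap) ; 27 left.
Give J6 14 to hit its cap of 14 ; 13 left.
J39: +6 to 6 (cap) ; 7 left.
Only 7 left; J34 takes them to reach 7.
Total = 100×14 + 110×12 + 260×16 + 70×6 + 130×9 + 230×6 + 20×7 = 9990.

9990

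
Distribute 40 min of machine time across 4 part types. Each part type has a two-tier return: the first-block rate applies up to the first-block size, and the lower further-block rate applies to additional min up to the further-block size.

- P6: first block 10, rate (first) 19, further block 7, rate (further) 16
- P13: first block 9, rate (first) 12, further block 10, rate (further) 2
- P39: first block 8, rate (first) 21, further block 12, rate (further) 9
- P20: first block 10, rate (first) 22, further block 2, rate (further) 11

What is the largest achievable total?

Rank every tier by rate: P20/T1 22 > P39/T1 21 > P6/T1 19 > P6/T2 16 > P13/T1 12 > P20/T2 11 > P39/T2 9 > P13/T2 2.
P20/T1 (22): +10 ; 30 left.
P39/T1 (21): +8 ; 22 left.
P6 T1 at 19: fill all 10 ; 12 left.
Fill P6 T2 block (7 at 16) ; 5 left.
5 remain; put them into P13 T1 at 12.
Total = 22×10 + 21×8 + 19×10 + 16×7 + 12×5 = 750.

750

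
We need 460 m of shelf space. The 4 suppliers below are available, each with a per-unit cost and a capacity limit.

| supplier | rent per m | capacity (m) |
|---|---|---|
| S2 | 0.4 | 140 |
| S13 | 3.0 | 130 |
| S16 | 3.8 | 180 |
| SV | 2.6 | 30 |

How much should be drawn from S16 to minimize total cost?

160

Cheapest first:
Take 140 from S2 at 0.4 → need 320 more.
SV (2.6): use full 30 → 290 m to go.
S13 at 3.0: take all 130 m → 160 still needed.
Take 160 from S16 at 3.8 to finish.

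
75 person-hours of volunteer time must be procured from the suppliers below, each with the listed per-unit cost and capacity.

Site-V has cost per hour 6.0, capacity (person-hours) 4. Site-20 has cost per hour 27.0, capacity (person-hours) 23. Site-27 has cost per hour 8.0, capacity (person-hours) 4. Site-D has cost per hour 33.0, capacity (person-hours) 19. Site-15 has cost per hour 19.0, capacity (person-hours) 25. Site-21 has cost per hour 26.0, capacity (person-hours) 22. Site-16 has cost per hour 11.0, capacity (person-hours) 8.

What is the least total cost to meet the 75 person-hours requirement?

1515

Cheapest first:
Take 4 from Site-V at 6.0 ; need 71 more.
Take 4 from Site-27 at 8.0 ; need 67 more.
Site-16 at 11.0: take all 8 person-hours ; 59 still needed.
Site-15 (19.0): use full 25 ; 34 person-hours to go.
Site-21 at 26.0: take all 22 person-hours ; 12 still needed.
Site-20 at 27.0: take 12 of its 23 ; requirement met.
Site-D: unused.
Cost = 4×6.0 + 4×8.0 + 8×11.0 + 25×19.0 + 22×26.0 + 12×27.0 = 1515.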